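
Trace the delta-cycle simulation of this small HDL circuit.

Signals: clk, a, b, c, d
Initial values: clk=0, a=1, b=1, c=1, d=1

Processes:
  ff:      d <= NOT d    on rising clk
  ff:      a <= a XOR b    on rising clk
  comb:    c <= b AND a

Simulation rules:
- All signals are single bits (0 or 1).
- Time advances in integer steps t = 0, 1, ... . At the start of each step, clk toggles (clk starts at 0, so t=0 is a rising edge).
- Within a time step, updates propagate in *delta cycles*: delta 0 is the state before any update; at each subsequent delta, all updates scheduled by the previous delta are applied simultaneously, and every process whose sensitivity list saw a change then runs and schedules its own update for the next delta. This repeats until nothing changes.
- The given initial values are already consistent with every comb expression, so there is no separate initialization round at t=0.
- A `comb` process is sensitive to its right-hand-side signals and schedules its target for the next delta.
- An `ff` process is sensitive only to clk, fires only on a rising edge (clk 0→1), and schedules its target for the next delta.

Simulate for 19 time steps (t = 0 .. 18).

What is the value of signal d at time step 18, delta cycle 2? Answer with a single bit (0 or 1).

t0.Δ0 clk=0 d=1 c=1 a=1 b=1
t0.Δ1 clk=1 d=1 c=1 a=1 b=1
t0.Δ2 clk=1 d=0 c=1 a=0 b=1
t0.Δ3 clk=1 d=0 c=0 a=0 b=1
t1.Δ0 clk=1 d=0 c=0 a=0 b=1
t1.Δ1 clk=0 d=0 c=0 a=0 b=1
t2.Δ0 clk=0 d=0 c=0 a=0 b=1
t2.Δ1 clk=1 d=0 c=0 a=0 b=1
t2.Δ2 clk=1 d=1 c=0 a=1 b=1
t2.Δ3 clk=1 d=1 c=1 a=1 b=1
t3.Δ0 clk=1 d=1 c=1 a=1 b=1
t3.Δ1 clk=0 d=1 c=1 a=1 b=1
t4.Δ0 clk=0 d=1 c=1 a=1 b=1
t4.Δ1 clk=1 d=1 c=1 a=1 b=1
t4.Δ2 clk=1 d=0 c=1 a=0 b=1
t4.Δ3 clk=1 d=0 c=0 a=0 b=1
t5.Δ0 clk=1 d=0 c=0 a=0 b=1
t5.Δ1 clk=0 d=0 c=0 a=0 b=1
t6.Δ0 clk=0 d=0 c=0 a=0 b=1
t6.Δ1 clk=1 d=0 c=0 a=0 b=1
t6.Δ2 clk=1 d=1 c=0 a=1 b=1
t6.Δ3 clk=1 d=1 c=1 a=1 b=1
t7.Δ0 clk=1 d=1 c=1 a=1 b=1
t7.Δ1 clk=0 d=1 c=1 a=1 b=1
t8.Δ0 clk=0 d=1 c=1 a=1 b=1
t8.Δ1 clk=1 d=1 c=1 a=1 b=1
t8.Δ2 clk=1 d=0 c=1 a=0 b=1
t8.Δ3 clk=1 d=0 c=0 a=0 b=1
t9.Δ0 clk=1 d=0 c=0 a=0 b=1
t9.Δ1 clk=0 d=0 c=0 a=0 b=1
t10.Δ0 clk=0 d=0 c=0 a=0 b=1
t10.Δ1 clk=1 d=0 c=0 a=0 b=1
t10.Δ2 clk=1 d=1 c=0 a=1 b=1
t10.Δ3 clk=1 d=1 c=1 a=1 b=1
t11.Δ0 clk=1 d=1 c=1 a=1 b=1
t11.Δ1 clk=0 d=1 c=1 a=1 b=1
t12.Δ0 clk=0 d=1 c=1 a=1 b=1
t12.Δ1 clk=1 d=1 c=1 a=1 b=1
t12.Δ2 clk=1 d=0 c=1 a=0 b=1
t12.Δ3 clk=1 d=0 c=0 a=0 b=1
t13.Δ0 clk=1 d=0 c=0 a=0 b=1
t13.Δ1 clk=0 d=0 c=0 a=0 b=1
t14.Δ0 clk=0 d=0 c=0 a=0 b=1
t14.Δ1 clk=1 d=0 c=0 a=0 b=1
t14.Δ2 clk=1 d=1 c=0 a=1 b=1
t14.Δ3 clk=1 d=1 c=1 a=1 b=1
t15.Δ0 clk=1 d=1 c=1 a=1 b=1
t15.Δ1 clk=0 d=1 c=1 a=1 b=1
t16.Δ0 clk=0 d=1 c=1 a=1 b=1
t16.Δ1 clk=1 d=1 c=1 a=1 b=1
t16.Δ2 clk=1 d=0 c=1 a=0 b=1
t16.Δ3 clk=1 d=0 c=0 a=0 b=1
t17.Δ0 clk=1 d=0 c=0 a=0 b=1
t17.Δ1 clk=0 d=0 c=0 a=0 b=1
t18.Δ0 clk=0 d=0 c=0 a=0 b=1
t18.Δ1 clk=1 d=0 c=0 a=0 b=1
t18.Δ2 clk=1 d=1 c=0 a=1 b=1
t18.Δ3 clk=1 d=1 c=1 a=1 b=1

1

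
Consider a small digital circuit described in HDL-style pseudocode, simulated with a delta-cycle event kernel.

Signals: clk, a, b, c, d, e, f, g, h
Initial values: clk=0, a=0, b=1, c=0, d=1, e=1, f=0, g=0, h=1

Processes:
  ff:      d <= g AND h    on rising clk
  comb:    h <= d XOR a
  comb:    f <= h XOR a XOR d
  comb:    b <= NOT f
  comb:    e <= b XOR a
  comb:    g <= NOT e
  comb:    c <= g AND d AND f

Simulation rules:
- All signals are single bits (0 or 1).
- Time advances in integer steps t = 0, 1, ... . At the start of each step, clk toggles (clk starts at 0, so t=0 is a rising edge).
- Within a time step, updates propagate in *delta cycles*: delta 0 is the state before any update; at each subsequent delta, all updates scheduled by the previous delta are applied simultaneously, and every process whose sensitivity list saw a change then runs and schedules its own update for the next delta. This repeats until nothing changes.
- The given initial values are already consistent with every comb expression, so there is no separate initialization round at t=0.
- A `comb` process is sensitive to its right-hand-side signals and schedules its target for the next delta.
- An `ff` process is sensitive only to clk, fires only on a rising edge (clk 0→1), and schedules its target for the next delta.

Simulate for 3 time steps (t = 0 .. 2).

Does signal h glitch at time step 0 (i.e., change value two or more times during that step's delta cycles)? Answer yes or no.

t=0 Δ0: e=1 d=1 a=0 clk=0 g=0 f=0 c=0 b=1 h=1
  Δ1: clk:0→1
  Δ2: d:1→0
  Δ3: f:0→1, h:1→0
  Δ4: f:1→0, b:1→0
  Δ5: e:1→0, b:0→1
  Δ6: e:0→1, g:0→1
  Δ7: g:1→0
  (7Δ to stable)
t=1 Δ0: e=1 d=0 a=0 clk=1 g=0 f=0 c=0 b=1 h=0
  Δ1: clk:1→0
  (1Δ to stable)
t=2 Δ0: e=1 d=0 a=0 clk=0 g=0 f=0 c=0 b=1 h=0
  Δ1: clk:0→1
  (1Δ to stable)

no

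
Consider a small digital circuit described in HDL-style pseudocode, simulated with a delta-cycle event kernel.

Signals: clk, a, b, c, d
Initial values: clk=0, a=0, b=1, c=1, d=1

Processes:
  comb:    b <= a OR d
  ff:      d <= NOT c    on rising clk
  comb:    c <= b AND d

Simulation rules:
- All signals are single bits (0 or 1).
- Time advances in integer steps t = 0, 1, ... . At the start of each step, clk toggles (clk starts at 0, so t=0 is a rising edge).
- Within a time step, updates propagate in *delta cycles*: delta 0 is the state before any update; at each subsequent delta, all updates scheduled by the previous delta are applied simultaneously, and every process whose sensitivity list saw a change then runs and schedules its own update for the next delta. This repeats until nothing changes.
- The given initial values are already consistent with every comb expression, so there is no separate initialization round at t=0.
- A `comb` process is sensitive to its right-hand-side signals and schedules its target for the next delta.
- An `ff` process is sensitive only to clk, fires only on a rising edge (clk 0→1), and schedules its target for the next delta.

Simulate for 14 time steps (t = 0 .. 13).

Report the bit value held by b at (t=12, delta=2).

1

t=0 Δ0: clk=0 c=1 a=0 b=1 d=1
  Δ1: clk:0→1
  Δ2: d:1→0
  Δ3: c:1→0, b:1→0
  (3Δ to stable)
t=1 Δ0: clk=1 c=0 a=0 b=0 d=0
  Δ1: clk:1→0
  (1Δ to stable)
t=2 Δ0: clk=0 c=0 a=0 b=0 d=0
  Δ1: clk:0→1
  Δ2: d:0→1
  Δ3: b:0→1
  Δ4: c:0→1
  (4Δ to stable)
t=3 Δ0: clk=1 c=1 a=0 b=1 d=1
  Δ1: clk:1→0
  (1Δ to stable)
t=4 Δ0: clk=0 c=1 a=0 b=1 d=1
  Δ1: clk:0→1
  Δ2: d:1→0
  Δ3: c:1→0, b:1→0
  (3Δ to stable)
t=5 Δ0: clk=1 c=0 a=0 b=0 d=0
  Δ1: clk:1→0
  (1Δ to stable)
t=6 Δ0: clk=0 c=0 a=0 b=0 d=0
  Δ1: clk:0→1
  Δ2: d:0→1
  Δ3: b:0→1
  Δ4: c:0→1
  (4Δ to stable)
t=7 Δ0: clk=1 c=1 a=0 b=1 d=1
  Δ1: clk:1→0
  (1Δ to stable)
t=8 Δ0: clk=0 c=1 a=0 b=1 d=1
  Δ1: clk:0→1
  Δ2: d:1→0
  Δ3: c:1→0, b:1→0
  (3Δ to stable)
t=9 Δ0: clk=1 c=0 a=0 b=0 d=0
  Δ1: clk:1→0
  (1Δ to stable)
t=10 Δ0: clk=0 c=0 a=0 b=0 d=0
  Δ1: clk:0→1
  Δ2: d:0→1
  Δ3: b:0→1
  Δ4: c:0→1
  (4Δ to stable)
t=11 Δ0: clk=1 c=1 a=0 b=1 d=1
  Δ1: clk:1→0
  (1Δ to stable)
t=12 Δ0: clk=0 c=1 a=0 b=1 d=1
  Δ1: clk:0→1
  Δ2: d:1→0
  Δ3: c:1→0, b:1→0
  (3Δ to stable)
t=13 Δ0: clk=1 c=0 a=0 b=0 d=0
  Δ1: clk:1→0
  (1Δ to stable)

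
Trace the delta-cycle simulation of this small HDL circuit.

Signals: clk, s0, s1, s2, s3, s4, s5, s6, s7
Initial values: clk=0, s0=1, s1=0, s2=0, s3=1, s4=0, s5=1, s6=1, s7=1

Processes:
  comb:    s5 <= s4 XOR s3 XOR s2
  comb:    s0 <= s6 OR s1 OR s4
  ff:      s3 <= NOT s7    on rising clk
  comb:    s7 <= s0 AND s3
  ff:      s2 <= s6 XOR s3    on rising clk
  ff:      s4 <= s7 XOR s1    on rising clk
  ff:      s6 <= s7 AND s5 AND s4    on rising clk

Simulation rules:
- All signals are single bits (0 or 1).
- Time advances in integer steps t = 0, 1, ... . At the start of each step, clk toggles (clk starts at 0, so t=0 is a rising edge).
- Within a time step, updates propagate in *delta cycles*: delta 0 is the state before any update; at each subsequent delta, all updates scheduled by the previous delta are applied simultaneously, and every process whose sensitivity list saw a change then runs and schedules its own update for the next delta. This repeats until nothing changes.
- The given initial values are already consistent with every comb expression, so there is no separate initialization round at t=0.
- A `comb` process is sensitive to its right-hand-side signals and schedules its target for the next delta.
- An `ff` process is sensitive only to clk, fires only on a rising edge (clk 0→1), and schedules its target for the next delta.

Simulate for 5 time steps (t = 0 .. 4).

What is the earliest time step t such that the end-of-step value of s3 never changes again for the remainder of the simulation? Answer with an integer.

2

[bits: s1,s5,s7,s3,s0,s4,s2,s6,clk]
t=0: Δ0=011110010 Δ1=011110011 Δ2=011011001 Δ3=010011001 | 3Δ
t=1: Δ0=010011001 Δ1=010011000 | 1Δ
t=2: Δ0=010011000 Δ1=010011001 Δ2=010110001 Δ3=011100001 Δ4=010100001 | 4Δ
t=3: Δ0=010100001 Δ1=010100000 | 1Δ
t=4: Δ0=010100000 Δ1=010100001 Δ2=010100101 Δ3=000100101 | 3Δ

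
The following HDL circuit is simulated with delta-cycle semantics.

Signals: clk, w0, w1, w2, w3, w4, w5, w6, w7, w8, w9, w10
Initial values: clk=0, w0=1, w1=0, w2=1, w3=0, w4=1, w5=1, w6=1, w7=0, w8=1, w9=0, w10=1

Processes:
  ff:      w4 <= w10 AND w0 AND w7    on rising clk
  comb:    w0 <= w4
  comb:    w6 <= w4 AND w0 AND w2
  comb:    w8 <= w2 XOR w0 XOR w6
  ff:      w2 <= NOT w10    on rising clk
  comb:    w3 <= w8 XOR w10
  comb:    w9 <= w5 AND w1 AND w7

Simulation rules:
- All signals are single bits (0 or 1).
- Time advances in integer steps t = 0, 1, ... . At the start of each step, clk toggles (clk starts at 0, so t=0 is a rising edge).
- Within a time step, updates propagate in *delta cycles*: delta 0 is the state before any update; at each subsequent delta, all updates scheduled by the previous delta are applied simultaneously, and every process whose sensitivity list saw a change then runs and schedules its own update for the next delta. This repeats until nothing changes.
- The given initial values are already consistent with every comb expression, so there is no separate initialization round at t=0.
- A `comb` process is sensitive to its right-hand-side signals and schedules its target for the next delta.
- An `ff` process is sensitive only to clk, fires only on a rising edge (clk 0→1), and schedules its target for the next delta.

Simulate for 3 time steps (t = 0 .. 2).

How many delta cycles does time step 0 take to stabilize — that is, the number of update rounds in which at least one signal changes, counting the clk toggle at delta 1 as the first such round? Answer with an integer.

[bits: w10,w5,w4,w3,w8,w0,w6,w2,w9,w7,w1,clk]
t=0: Δ0=111011110000 Δ1=111011110001 Δ2=110011100001 Δ3=110000000001 Δ4=110100000001 | 4Δ
t=1: Δ0=110100000001 Δ1=110100000000 | 1Δ
t=2: Δ0=110100000000 Δ1=110100000001 | 1Δ

4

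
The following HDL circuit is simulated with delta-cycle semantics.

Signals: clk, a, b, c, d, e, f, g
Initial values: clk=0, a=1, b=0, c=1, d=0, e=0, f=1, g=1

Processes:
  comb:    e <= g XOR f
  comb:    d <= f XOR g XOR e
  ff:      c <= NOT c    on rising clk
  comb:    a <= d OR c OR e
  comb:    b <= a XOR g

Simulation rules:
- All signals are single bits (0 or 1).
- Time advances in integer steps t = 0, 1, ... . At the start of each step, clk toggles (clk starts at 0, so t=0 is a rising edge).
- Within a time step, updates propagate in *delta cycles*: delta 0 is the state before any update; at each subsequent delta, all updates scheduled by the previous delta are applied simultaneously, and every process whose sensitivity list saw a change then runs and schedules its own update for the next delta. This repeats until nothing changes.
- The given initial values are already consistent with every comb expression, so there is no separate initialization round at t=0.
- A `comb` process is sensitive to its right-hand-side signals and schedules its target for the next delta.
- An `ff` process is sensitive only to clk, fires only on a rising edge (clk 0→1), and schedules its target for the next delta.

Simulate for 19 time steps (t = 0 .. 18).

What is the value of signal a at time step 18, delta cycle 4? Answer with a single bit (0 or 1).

1

[bits: g,e,d,f,b,a,c,clk]
t=0: Δ0=10010110 Δ1=10010111 Δ2=10010101 Δ3=10010001 Δ4=10011001 | 4Δ
t=1: Δ0=10011001 Δ1=10011000 | 1Δ
t=2: Δ0=10011000 Δ1=10011001 Δ2=10011011 Δ3=10011111 Δ4=10010111 | 4Δ
t=3: Δ0=10010111 Δ1=10010110 | 1Δ
t=4: Δ0=10010110 Δ1=10010111 Δ2=10010101 Δ3=10010001 Δ4=10011001 | 4Δ
t=5: Δ0=10011001 Δ1=10011000 | 1Δ
t=6: Δ0=10011000 Δ1=10011001 Δ2=10011011 Δ3=10011111 Δ4=10010111 | 4Δ
t=7: Δ0=10010111 Δ1=10010110 | 1Δ
t=8: Δ0=10010110 Δ1=10010111 Δ2=10010101 Δ3=10010001 Δ4=10011001 | 4Δ
t=9: Δ0=10011001 Δ1=10011000 | 1Δ
t=10: Δ0=10011000 Δ1=10011001 Δ2=10011011 Δ3=10011111 Δ4=10010111 | 4Δ
t=11: Δ0=10010111 Δ1=10010110 | 1Δ
t=12: Δ0=10010110 Δ1=10010111 Δ2=10010101 Δ3=10010001 Δ4=10011001 | 4Δ
t=13: Δ0=10011001 Δ1=10011000 | 1Δ
t=14: Δ0=10011000 Δ1=10011001 Δ2=10011011 Δ3=10011111 Δ4=10010111 | 4Δ
t=15: Δ0=10010111 Δ1=10010110 | 1Δ
t=16: Δ0=10010110 Δ1=10010111 Δ2=10010101 Δ3=10010001 Δ4=10011001 | 4Δ
t=17: Δ0=10011001 Δ1=10011000 | 1Δ
t=18: Δ0=10011000 Δ1=10011001 Δ2=10011011 Δ3=10011111 Δ4=10010111 | 4Δ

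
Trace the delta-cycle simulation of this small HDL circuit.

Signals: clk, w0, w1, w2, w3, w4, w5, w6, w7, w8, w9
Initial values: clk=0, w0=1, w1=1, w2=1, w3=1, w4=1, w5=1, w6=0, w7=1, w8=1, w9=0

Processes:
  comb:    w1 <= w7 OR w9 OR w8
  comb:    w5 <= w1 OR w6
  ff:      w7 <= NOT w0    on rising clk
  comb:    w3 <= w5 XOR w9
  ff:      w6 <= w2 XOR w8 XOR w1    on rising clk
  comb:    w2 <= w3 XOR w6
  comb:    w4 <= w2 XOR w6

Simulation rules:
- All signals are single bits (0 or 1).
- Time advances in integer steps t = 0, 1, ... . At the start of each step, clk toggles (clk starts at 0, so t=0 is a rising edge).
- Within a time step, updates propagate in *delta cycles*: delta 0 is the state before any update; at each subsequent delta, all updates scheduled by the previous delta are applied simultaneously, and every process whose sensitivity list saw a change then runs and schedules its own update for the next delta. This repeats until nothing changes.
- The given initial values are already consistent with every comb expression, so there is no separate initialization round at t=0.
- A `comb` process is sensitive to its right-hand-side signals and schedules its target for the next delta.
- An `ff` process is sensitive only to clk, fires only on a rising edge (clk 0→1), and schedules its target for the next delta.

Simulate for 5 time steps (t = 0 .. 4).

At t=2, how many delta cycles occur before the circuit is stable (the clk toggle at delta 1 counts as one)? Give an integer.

t0.Δ0 w9=0 w2=1 w8=1 w1=1 w0=1 clk=0 w6=0 w4=1 w5=1 w3=1 w7=1
t0.Δ1 w9=0 w2=1 w8=1 w1=1 w0=1 clk=1 w6=0 w4=1 w5=1 w3=1 w7=1
t0.Δ2 w9=0 w2=1 w8=1 w1=1 w0=1 clk=1 w6=1 w4=1 w5=1 w3=1 w7=0
t0.Δ3 w9=0 w2=0 w8=1 w1=1 w0=1 clk=1 w6=1 w4=0 w5=1 w3=1 w7=0
t0.Δ4 w9=0 w2=0 w8=1 w1=1 w0=1 clk=1 w6=1 w4=1 w5=1 w3=1 w7=0
t1.Δ0 w9=0 w2=0 w8=1 w1=1 w0=1 clk=1 w6=1 w4=1 w5=1 w3=1 w7=0
t1.Δ1 w9=0 w2=0 w8=1 w1=1 w0=1 clk=0 w6=1 w4=1 w5=1 w3=1 w7=0
t2.Δ0 w9=0 w2=0 w8=1 w1=1 w0=1 clk=0 w6=1 w4=1 w5=1 w3=1 w7=0
t2.Δ1 w9=0 w2=0 w8=1 w1=1 w0=1 clk=1 w6=1 w4=1 w5=1 w3=1 w7=0
t2.Δ2 w9=0 w2=0 w8=1 w1=1 w0=1 clk=1 w6=0 w4=1 w5=1 w3=1 w7=0
t2.Δ3 w9=0 w2=1 w8=1 w1=1 w0=1 clk=1 w6=0 w4=0 w5=1 w3=1 w7=0
t2.Δ4 w9=0 w2=1 w8=1 w1=1 w0=1 clk=1 w6=0 w4=1 w5=1 w3=1 w7=0
t3.Δ0 w9=0 w2=1 w8=1 w1=1 w0=1 clk=1 w6=0 w4=1 w5=1 w3=1 w7=0
t3.Δ1 w9=0 w2=1 w8=1 w1=1 w0=1 clk=0 w6=0 w4=1 w5=1 w3=1 w7=0
t4.Δ0 w9=0 w2=1 w8=1 w1=1 w0=1 clk=0 w6=0 w4=1 w5=1 w3=1 w7=0
t4.Δ1 w9=0 w2=1 w8=1 w1=1 w0=1 clk=1 w6=0 w4=1 w5=1 w3=1 w7=0
t4.Δ2 w9=0 w2=1 w8=1 w1=1 w0=1 clk=1 w6=1 w4=1 w5=1 w3=1 w7=0
t4.Δ3 w9=0 w2=0 w8=1 w1=1 w0=1 clk=1 w6=1 w4=0 w5=1 w3=1 w7=0
t4.Δ4 w9=0 w2=0 w8=1 w1=1 w0=1 clk=1 w6=1 w4=1 w5=1 w3=1 w7=0

4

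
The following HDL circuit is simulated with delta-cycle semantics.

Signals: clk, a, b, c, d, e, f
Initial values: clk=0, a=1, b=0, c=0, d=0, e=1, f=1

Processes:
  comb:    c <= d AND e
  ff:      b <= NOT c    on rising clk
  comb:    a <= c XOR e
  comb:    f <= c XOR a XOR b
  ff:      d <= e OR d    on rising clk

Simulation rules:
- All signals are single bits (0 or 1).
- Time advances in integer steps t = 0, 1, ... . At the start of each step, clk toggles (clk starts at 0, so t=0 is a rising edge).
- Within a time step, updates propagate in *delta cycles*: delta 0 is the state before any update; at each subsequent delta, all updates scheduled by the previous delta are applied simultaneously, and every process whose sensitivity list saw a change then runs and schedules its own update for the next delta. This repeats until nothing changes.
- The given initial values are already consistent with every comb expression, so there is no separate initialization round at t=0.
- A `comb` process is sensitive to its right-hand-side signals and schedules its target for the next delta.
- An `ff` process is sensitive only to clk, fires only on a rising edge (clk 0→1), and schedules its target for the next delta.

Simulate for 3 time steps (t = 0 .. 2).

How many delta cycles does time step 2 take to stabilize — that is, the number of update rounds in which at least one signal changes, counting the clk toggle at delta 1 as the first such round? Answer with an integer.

3

t=0 Δ0: b=0 d=0 c=0 a=1 f=1 e=1 clk=0
  Δ1: clk:0→1
  Δ2: b:0→1, d:0→1
  Δ3: c:0→1, f:1→0
  Δ4: a:1→0, f:0→1
  Δ5: f:1→0
  (5Δ to stable)
t=1 Δ0: b=1 d=1 c=1 a=0 f=0 e=1 clk=1
  Δ1: clk:1→0
  (1Δ to stable)
t=2 Δ0: b=1 d=1 c=1 a=0 f=0 e=1 clk=0
  Δ1: clk:0→1
  Δ2: b:1→0
  Δ3: f:0→1
  (3Δ to stable)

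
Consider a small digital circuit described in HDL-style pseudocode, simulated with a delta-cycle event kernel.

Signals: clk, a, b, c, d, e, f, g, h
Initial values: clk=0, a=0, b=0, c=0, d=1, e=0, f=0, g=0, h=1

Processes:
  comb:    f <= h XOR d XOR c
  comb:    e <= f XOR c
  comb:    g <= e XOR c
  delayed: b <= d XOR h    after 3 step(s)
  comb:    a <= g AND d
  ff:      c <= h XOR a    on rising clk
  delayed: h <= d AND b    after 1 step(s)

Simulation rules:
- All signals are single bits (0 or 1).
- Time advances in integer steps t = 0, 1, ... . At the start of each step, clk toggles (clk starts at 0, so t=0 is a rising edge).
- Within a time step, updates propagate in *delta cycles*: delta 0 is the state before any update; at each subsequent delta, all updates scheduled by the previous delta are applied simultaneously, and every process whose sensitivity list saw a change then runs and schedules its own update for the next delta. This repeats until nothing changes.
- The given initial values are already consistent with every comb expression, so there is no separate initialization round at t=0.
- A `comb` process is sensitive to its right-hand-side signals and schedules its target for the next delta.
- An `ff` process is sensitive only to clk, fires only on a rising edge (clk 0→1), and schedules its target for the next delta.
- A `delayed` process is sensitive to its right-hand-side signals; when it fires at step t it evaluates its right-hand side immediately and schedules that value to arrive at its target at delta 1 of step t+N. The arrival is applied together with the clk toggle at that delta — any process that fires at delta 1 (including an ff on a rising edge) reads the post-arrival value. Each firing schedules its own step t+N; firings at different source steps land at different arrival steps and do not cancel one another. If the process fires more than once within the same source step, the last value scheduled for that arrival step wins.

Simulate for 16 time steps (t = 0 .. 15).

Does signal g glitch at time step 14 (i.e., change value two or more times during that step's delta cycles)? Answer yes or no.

yes

[bits: c,e,h,g,clk,f,a,b,d]
t=0: Δ0=001000001 Δ1=001010001 Δ2=101010001 Δ3=111111001 Δ4=101011101 Δ5=101111001 Δ6=101111101 | 6Δ
t=1: Δ0=101111101 Δ1=101101101 | 1Δ
t=2: Δ0=101101101 Δ1=101111101 Δ2=001111101 Δ3=011010101 Δ4=001110001 Δ5=001010101 Δ6=001010001 | 6Δ
t=3: Δ0=001010001 Δ1=001000001 | 1Δ
t=4: Δ0=001000001 Δ1=001010001 Δ2=101010001 Δ3=111111001 Δ4=101011101 Δ5=101111001 Δ6=101111101 | 6Δ
t=5: Δ0=101111101 Δ1=101101101 | 1Δ
t=6: Δ0=101101101 Δ1=101111101 Δ2=001111101 Δ3=011010101 Δ4=001110001 Δ5=001010101 Δ6=001010001 | 6Δ
t=7: Δ0=001010001 Δ1=001000001 | 1Δ
t=8: Δ0=001000001 Δ1=001010001 Δ2=101010001 Δ3=111111001 Δ4=101011101 Δ5=101111001 Δ6=101111101 | 6Δ
t=9: Δ0=101111101 Δ1=101101101 | 1Δ
t=10: Δ0=101101101 Δ1=101111101 Δ2=001111101 Δ3=011010101 Δ4=001110001 Δ5=001010101 Δ6=001010001 | 6Δ
t=11: Δ0=001010001 Δ1=001000001 | 1Δ
t=12: Δ0=001000001 Δ1=001010001 Δ2=101010001 Δ3=111111001 Δ4=101011101 Δ5=101111001 Δ6=101111101 | 6Δ
t=13: Δ0=101111101 Δ1=101101101 | 1Δ
t=14: Δ0=101101101 Δ1=101111101 Δ2=001111101 Δ3=011010101 Δ4=001110001 Δ5=001010101 Δ6=001010001 | 6Δ
t=15: Δ0=001010001 Δ1=001000001 | 1Δ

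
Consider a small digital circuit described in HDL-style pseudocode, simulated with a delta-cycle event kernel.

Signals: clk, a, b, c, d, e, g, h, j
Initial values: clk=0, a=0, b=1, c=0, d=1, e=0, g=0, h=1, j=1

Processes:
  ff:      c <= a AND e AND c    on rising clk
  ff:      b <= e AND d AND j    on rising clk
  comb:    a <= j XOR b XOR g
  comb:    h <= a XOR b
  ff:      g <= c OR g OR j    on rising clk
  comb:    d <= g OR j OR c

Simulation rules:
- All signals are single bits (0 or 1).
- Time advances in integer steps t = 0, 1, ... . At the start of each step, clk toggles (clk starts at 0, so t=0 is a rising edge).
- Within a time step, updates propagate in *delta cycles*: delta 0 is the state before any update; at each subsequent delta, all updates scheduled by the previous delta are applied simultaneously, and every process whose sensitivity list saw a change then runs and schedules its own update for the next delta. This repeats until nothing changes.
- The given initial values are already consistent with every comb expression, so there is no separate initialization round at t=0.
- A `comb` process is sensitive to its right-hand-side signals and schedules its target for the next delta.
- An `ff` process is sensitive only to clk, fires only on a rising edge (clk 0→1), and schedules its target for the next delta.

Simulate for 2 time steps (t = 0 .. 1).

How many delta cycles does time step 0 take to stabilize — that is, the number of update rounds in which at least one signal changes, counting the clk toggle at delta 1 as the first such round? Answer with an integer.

[bits: g,c,b,j,a,h,clk,d,e]
t=0: Δ0=001101010 Δ1=001101110 Δ2=100101110 Δ3=100100110 | 3Δ
t=1: Δ0=100100110 Δ1=100100010 | 1Δ

3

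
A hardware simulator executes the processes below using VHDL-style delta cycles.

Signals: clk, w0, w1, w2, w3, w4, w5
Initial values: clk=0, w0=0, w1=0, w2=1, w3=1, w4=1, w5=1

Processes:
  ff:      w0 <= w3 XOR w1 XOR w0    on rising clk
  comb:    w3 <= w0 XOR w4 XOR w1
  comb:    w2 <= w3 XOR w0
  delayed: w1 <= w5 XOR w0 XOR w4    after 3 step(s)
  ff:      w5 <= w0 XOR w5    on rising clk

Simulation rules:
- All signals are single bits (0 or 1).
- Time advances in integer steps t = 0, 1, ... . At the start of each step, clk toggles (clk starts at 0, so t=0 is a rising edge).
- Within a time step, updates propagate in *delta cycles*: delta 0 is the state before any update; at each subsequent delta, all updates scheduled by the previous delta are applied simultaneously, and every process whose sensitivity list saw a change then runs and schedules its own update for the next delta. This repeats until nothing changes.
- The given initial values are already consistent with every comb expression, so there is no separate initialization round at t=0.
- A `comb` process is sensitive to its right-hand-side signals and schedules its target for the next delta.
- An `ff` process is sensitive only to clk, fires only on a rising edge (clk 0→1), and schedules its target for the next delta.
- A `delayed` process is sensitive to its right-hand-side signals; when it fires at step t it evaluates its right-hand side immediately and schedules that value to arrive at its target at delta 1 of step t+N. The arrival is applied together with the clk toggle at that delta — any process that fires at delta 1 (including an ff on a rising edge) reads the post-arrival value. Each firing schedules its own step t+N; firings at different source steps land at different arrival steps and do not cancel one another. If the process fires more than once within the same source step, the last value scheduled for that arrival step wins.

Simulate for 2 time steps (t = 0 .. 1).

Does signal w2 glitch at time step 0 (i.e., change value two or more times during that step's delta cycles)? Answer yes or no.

yes

t0.Δ0 w4=1 w3=1 w1=0 w0=0 w5=1 w2=1 clk=0
t0.Δ1 w4=1 w3=1 w1=0 w0=0 w5=1 w2=1 clk=1
t0.Δ2 w4=1 w3=1 w1=0 w0=1 w5=1 w2=1 clk=1
t0.Δ3 w4=1 w3=0 w1=0 w0=1 w5=1 w2=0 clk=1
t0.Δ4 w4=1 w3=0 w1=0 w0=1 w5=1 w2=1 clk=1
t1.Δ0 w4=1 w3=0 w1=0 w0=1 w5=1 w2=1 clk=1
t1.Δ1 w4=1 w3=0 w1=0 w0=1 w5=1 w2=1 clk=0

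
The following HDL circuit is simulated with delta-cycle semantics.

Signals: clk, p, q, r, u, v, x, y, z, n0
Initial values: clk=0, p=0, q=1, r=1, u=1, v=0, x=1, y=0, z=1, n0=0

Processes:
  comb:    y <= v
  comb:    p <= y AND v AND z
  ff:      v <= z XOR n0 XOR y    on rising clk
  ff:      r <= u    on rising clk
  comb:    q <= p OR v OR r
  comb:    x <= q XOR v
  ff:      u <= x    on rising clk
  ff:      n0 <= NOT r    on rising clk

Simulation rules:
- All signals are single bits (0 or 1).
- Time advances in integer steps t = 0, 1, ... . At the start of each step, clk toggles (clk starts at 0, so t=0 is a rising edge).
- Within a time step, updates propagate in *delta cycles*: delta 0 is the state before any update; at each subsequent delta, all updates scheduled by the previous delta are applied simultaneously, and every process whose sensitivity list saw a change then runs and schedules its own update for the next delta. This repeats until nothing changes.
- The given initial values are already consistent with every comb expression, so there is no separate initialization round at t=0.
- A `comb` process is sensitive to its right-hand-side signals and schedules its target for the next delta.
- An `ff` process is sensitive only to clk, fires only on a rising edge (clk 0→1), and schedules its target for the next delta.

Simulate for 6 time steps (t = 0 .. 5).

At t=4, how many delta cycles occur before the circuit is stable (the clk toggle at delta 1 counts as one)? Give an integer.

t=0 Δ0: u=1 n0=0 q=1 clk=0 z=1 x=1 v=0 y=0 p=0 r=1
  Δ1: clk:0→1
  Δ2: v:0→1
  Δ3: x:1→0, y:0→1
  Δ4: p:0→1
  (4Δ to stable)
t=1 Δ0: u=1 n0=0 q=1 clk=1 z=1 x=0 v=1 y=1 p=1 r=1
  Δ1: clk:1→0
  (1Δ to stable)
t=2 Δ0: u=1 n0=0 q=1 clk=0 z=1 x=0 v=1 y=1 p=1 r=1
  Δ1: clk:0→1
  Δ2: u:1→0, v:1→0
  Δ3: x:0→1, y:1→0, p:1→0
  (3Δ to stable)
t=3 Δ0: u=0 n0=0 q=1 clk=1 z=1 x=1 v=0 y=0 p=0 r=1
  Δ1: clk:1→0
  (1Δ to stable)
t=4 Δ0: u=0 n0=0 q=1 clk=0 z=1 x=1 v=0 y=0 p=0 r=1
  Δ1: clk:0→1
  Δ2: u:0→1, v:0→1, r:1→0
  Δ3: x:1→0, y:0→1
  Δ4: p:0→1
  (4Δ to stable)
t=5 Δ0: u=1 n0=0 q=1 clk=1 z=1 x=0 v=1 y=1 p=1 r=0
  Δ1: clk:1→0
  (1Δ to stable)

4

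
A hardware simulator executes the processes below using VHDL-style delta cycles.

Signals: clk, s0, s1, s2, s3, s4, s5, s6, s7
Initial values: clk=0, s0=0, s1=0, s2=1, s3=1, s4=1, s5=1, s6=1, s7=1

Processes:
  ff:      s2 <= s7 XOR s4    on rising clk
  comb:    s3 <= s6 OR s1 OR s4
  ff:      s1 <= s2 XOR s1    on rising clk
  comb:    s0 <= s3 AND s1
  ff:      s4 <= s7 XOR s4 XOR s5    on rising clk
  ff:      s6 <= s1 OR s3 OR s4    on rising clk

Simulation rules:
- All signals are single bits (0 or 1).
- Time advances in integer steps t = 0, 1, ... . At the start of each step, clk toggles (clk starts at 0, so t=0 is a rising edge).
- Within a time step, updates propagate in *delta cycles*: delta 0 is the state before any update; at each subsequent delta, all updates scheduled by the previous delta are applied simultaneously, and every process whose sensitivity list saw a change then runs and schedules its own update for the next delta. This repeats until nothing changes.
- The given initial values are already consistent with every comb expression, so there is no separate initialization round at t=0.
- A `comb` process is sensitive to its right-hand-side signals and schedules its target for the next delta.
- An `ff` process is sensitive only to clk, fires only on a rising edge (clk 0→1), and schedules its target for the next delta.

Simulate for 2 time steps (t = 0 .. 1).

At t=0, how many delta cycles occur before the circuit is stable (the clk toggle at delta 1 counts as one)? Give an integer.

[bits: s2,s3,s0,s5,s7,s4,s6,clk,s1]
t=0: Δ0=110111100 Δ1=110111110 Δ2=010111111 Δ3=011111111 | 3Δ
t=1: Δ0=011111111 Δ1=011111101 | 1Δ

3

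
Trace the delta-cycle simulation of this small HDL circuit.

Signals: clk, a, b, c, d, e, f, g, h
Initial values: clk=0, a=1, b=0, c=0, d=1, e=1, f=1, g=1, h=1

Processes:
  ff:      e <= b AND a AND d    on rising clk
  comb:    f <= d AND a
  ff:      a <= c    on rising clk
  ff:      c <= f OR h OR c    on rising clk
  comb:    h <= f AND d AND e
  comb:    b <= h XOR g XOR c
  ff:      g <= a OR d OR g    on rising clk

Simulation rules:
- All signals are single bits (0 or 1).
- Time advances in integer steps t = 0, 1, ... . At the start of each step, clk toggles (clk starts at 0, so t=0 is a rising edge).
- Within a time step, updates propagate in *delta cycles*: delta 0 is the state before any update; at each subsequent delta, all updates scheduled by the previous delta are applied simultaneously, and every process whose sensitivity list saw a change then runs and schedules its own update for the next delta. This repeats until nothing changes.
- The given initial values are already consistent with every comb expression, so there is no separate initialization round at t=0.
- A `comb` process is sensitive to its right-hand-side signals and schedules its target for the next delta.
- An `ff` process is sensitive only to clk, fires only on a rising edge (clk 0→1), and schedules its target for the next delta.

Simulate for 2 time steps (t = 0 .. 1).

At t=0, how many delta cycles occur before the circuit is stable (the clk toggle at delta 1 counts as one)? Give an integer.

4

t=0 Δ0: clk=0 b=0 d=1 g=1 a=1 h=1 f=1 c=0 e=1
  Δ1: clk:0→1
  Δ2: a:1→0, c:0→1, e:1→0
  Δ3: b:0→1, h:1→0, f:1→0
  Δ4: b:1→0
  (4Δ to stable)
t=1 Δ0: clk=1 b=0 d=1 g=1 a=0 h=0 f=0 c=1 e=0
  Δ1: clk:1→0
  (1Δ to stable)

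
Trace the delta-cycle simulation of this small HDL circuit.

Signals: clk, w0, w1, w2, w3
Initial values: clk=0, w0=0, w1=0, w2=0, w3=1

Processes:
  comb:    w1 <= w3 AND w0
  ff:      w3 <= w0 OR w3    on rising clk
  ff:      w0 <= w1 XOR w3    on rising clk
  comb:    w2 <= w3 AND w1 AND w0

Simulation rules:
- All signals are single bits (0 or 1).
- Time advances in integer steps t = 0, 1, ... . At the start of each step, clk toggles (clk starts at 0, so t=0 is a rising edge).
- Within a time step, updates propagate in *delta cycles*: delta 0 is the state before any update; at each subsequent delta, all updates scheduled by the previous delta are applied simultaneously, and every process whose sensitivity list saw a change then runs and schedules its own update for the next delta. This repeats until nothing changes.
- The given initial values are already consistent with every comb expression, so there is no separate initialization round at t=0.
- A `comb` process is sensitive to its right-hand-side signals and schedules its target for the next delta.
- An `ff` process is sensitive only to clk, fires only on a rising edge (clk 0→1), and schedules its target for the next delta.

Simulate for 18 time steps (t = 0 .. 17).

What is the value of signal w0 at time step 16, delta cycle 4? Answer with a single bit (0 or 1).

1

t0.Δ0 w0=0 clk=0 w2=0 w3=1 w1=0
t0.Δ1 w0=0 clk=1 w2=0 w3=1 w1=0
t0.Δ2 w0=1 clk=1 w2=0 w3=1 w1=0
t0.Δ3 w0=1 clk=1 w2=0 w3=1 w1=1
t0.Δ4 w0=1 clk=1 w2=1 w3=1 w1=1
t1.Δ0 w0=1 clk=1 w2=1 w3=1 w1=1
t1.Δ1 w0=1 clk=0 w2=1 w3=1 w1=1
t2.Δ0 w0=1 clk=0 w2=1 w3=1 w1=1
t2.Δ1 w0=1 clk=1 w2=1 w3=1 w1=1
t2.Δ2 w0=0 clk=1 w2=1 w3=1 w1=1
t2.Δ3 w0=0 clk=1 w2=0 w3=1 w1=0
t3.Δ0 w0=0 clk=1 w2=0 w3=1 w1=0
t3.Δ1 w0=0 clk=0 w2=0 w3=1 w1=0
t4.Δ0 w0=0 clk=0 w2=0 w3=1 w1=0
t4.Δ1 w0=0 clk=1 w2=0 w3=1 w1=0
t4.Δ2 w0=1 clk=1 w2=0 w3=1 w1=0
t4.Δ3 w0=1 clk=1 w2=0 w3=1 w1=1
t4.Δ4 w0=1 clk=1 w2=1 w3=1 w1=1
t5.Δ0 w0=1 clk=1 w2=1 w3=1 w1=1
t5.Δ1 w0=1 clk=0 w2=1 w3=1 w1=1
t6.Δ0 w0=1 clk=0 w2=1 w3=1 w1=1
t6.Δ1 w0=1 clk=1 w2=1 w3=1 w1=1
t6.Δ2 w0=0 clk=1 w2=1 w3=1 w1=1
t6.Δ3 w0=0 clk=1 w2=0 w3=1 w1=0
t7.Δ0 w0=0 clk=1 w2=0 w3=1 w1=0
t7.Δ1 w0=0 clk=0 w2=0 w3=1 w1=0
t8.Δ0 w0=0 clk=0 w2=0 w3=1 w1=0
t8.Δ1 w0=0 clk=1 w2=0 w3=1 w1=0
t8.Δ2 w0=1 clk=1 w2=0 w3=1 w1=0
t8.Δ3 w0=1 clk=1 w2=0 w3=1 w1=1
t8.Δ4 w0=1 clk=1 w2=1 w3=1 w1=1
t9.Δ0 w0=1 clk=1 w2=1 w3=1 w1=1
t9.Δ1 w0=1 clk=0 w2=1 w3=1 w1=1
t10.Δ0 w0=1 clk=0 w2=1 w3=1 w1=1
t10.Δ1 w0=1 clk=1 w2=1 w3=1 w1=1
t10.Δ2 w0=0 clk=1 w2=1 w3=1 w1=1
t10.Δ3 w0=0 clk=1 w2=0 w3=1 w1=0
t11.Δ0 w0=0 clk=1 w2=0 w3=1 w1=0
t11.Δ1 w0=0 clk=0 w2=0 w3=1 w1=0
t12.Δ0 w0=0 clk=0 w2=0 w3=1 w1=0
t12.Δ1 w0=0 clk=1 w2=0 w3=1 w1=0
t12.Δ2 w0=1 clk=1 w2=0 w3=1 w1=0
t12.Δ3 w0=1 clk=1 w2=0 w3=1 w1=1
t12.Δ4 w0=1 clk=1 w2=1 w3=1 w1=1
t13.Δ0 w0=1 clk=1 w2=1 w3=1 w1=1
t13.Δ1 w0=1 clk=0 w2=1 w3=1 w1=1
t14.Δ0 w0=1 clk=0 w2=1 w3=1 w1=1
t14.Δ1 w0=1 clk=1 w2=1 w3=1 w1=1
t14.Δ2 w0=0 clk=1 w2=1 w3=1 w1=1
t14.Δ3 w0=0 clk=1 w2=0 w3=1 w1=0
t15.Δ0 w0=0 clk=1 w2=0 w3=1 w1=0
t15.Δ1 w0=0 clk=0 w2=0 w3=1 w1=0
t16.Δ0 w0=0 clk=0 w2=0 w3=1 w1=0
t16.Δ1 w0=0 clk=1 w2=0 w3=1 w1=0
t16.Δ2 w0=1 clk=1 w2=0 w3=1 w1=0
t16.Δ3 w0=1 clk=1 w2=0 w3=1 w1=1
t16.Δ4 w0=1 clk=1 w2=1 w3=1 w1=1
t17.Δ0 w0=1 clk=1 w2=1 w3=1 w1=1
t17.Δ1 w0=1 clk=0 w2=1 w3=1 w1=1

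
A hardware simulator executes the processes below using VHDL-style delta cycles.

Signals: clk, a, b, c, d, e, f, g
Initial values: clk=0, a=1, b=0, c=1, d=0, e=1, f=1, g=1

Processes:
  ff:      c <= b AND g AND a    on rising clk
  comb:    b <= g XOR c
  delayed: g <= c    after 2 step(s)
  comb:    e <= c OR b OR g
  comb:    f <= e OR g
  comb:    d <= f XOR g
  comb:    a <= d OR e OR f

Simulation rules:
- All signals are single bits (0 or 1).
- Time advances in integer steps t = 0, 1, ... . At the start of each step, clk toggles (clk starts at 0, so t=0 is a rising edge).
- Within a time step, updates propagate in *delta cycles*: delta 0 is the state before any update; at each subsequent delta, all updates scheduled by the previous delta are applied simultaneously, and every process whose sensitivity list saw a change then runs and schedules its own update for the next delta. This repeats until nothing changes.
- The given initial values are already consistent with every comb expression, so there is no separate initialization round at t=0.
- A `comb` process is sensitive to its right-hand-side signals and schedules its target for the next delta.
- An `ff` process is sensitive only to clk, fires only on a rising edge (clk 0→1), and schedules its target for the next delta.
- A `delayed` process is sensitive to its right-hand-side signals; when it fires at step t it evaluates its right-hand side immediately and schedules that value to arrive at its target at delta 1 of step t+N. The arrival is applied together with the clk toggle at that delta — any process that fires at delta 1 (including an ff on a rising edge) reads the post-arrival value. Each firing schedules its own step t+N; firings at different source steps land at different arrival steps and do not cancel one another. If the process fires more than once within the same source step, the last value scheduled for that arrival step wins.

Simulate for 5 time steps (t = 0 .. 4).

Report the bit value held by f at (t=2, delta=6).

0

[bits: clk,a,e,d,b,c,f,g]
t=0: Δ0=01100111 Δ1=11100111 Δ2=11100011 Δ3=11101011 | 3Δ
t=1: Δ0=11101011 Δ1=01101011 | 1Δ
t=2: Δ0=01101011 Δ1=11101010 Δ2=11110010 Δ3=11010010 Δ4=11010000 Δ5=11000000 Δ6=10000000 | 6Δ
t=3: Δ0=10000000 Δ1=00000000 | 1Δ
t=4: Δ0=00000000 Δ1=10000000 | 1Δ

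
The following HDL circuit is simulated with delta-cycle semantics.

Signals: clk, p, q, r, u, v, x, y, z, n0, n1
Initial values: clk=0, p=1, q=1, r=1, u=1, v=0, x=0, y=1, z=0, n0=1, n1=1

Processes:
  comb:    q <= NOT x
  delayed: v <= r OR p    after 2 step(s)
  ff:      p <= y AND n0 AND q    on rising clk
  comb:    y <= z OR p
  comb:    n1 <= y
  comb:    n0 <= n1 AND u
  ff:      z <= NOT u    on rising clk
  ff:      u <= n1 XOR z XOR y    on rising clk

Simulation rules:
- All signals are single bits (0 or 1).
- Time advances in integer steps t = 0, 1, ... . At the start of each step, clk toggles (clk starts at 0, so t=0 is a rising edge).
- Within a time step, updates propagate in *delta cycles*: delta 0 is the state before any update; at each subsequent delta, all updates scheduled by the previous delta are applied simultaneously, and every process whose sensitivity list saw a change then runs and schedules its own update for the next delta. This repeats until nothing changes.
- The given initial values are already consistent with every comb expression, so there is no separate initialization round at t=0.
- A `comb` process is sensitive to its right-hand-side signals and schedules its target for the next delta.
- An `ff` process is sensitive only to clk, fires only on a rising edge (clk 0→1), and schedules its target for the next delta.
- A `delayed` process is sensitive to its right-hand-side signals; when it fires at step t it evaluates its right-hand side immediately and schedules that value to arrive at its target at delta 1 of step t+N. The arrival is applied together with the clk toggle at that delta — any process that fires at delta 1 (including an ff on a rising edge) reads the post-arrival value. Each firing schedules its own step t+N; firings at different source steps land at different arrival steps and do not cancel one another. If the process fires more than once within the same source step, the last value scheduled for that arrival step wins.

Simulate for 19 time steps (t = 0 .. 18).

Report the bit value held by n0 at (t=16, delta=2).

1

t=0 Δ0: u=1 n1=1 r=1 n0=1 p=1 v=0 clk=0 z=0 x=0 y=1 q=1
  Δ1: clk:0→1
  Δ2: u:1→0
  Δ3: n0:1→0
  (3Δ to stable)
t=1 Δ0: u=0 n1=1 r=1 n0=0 p=1 v=0 clk=1 z=0 x=0 y=1 q=1
  Δ1: clk:1→0
  (1Δ to stable)
t=2 Δ0: u=0 n1=1 r=1 n0=0 p=1 v=0 clk=0 z=0 x=0 y=1 q=1
  Δ1: clk:0→1
  Δ2: p:1→0, z:0→1
  (2Δ to stable)
t=3 Δ0: u=0 n1=1 r=1 n0=0 p=0 v=0 clk=1 z=1 x=0 y=1 q=1
  Δ1: clk:1→0
  (1Δ to stable)
t=4 Δ0: u=0 n1=1 r=1 n0=0 p=0 v=0 clk=0 z=1 x=0 y=1 q=1
  Δ1: v:0→1, clk:0→1
  Δ2: u:0→1
  Δ3: n0:0→1
  (3Δ to stable)
t=5 Δ0: u=1 n1=1 r=1 n0=1 p=0 v=1 clk=1 z=1 x=0 y=1 q=1
  Δ1: clk:1→0
  (1Δ to stable)
t=6 Δ0: u=1 n1=1 r=1 n0=1 p=0 v=1 clk=0 z=1 x=0 y=1 q=1
  Δ1: clk:0→1
  Δ2: p:0→1, z:1→0
  (2Δ to stable)
t=7 Δ0: u=1 n1=1 r=1 n0=1 p=1 v=1 clk=1 z=0 x=0 y=1 q=1
  Δ1: clk:1→0
  (1Δ to stable)
t=8 Δ0: u=1 n1=1 r=1 n0=1 p=1 v=1 clk=0 z=0 x=0 y=1 q=1
  Δ1: clk:0→1
  Δ2: u:1→0
  Δ3: n0:1→0
  (3Δ to stable)
t=9 Δ0: u=0 n1=1 r=1 n0=0 p=1 v=1 clk=1 z=0 x=0 y=1 q=1
  Δ1: clk:1→0
  (1Δ to stable)
t=10 Δ0: u=0 n1=1 r=1 n0=0 p=1 v=1 clk=0 z=0 x=0 y=1 q=1
  Δ1: clk:0→1
  Δ2: p:1→0, z:0→1
  (2Δ to stable)
t=11 Δ0: u=0 n1=1 r=1 n0=0 p=0 v=1 clk=1 z=1 x=0 y=1 q=1
  Δ1: clk:1→0
  (1Δ to stable)
t=12 Δ0: u=0 n1=1 r=1 n0=0 p=0 v=1 clk=0 z=1 x=0 y=1 q=1
  Δ1: clk:0→1
  Δ2: u:0→1
  Δ3: n0:0→1
  (3Δ to stable)
t=13 Δ0: u=1 n1=1 r=1 n0=1 p=0 v=1 clk=1 z=1 x=0 y=1 q=1
  Δ1: clk:1→0
  (1Δ to stable)
t=14 Δ0: u=1 n1=1 r=1 n0=1 p=0 v=1 clk=0 z=1 x=0 y=1 q=1
  Δ1: clk:0→1
  Δ2: p:0→1, z:1→0
  (2Δ to stable)
t=15 Δ0: u=1 n1=1 r=1 n0=1 p=1 v=1 clk=1 z=0 x=0 y=1 q=1
  Δ1: clk:1→0
  (1Δ to stable)
t=16 Δ0: u=1 n1=1 r=1 n0=1 p=1 v=1 clk=0 z=0 x=0 y=1 q=1
  Δ1: clk:0→1
  Δ2: u:1→0
  Δ3: n0:1→0
  (3Δ to stable)
t=17 Δ0: u=0 n1=1 r=1 n0=0 p=1 v=1 clk=1 z=0 x=0 y=1 q=1
  Δ1: clk:1→0
  (1Δ to stable)
t=18 Δ0: u=0 n1=1 r=1 n0=0 p=1 v=1 clk=0 z=0 x=0 y=1 q=1
  Δ1: clk:0→1
  Δ2: p:1→0, z:0→1
  (2Δ to stable)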